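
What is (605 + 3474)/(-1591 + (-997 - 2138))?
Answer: -4079/4726 ≈ -0.86310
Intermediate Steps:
(605 + 3474)/(-1591 + (-997 - 2138)) = 4079/(-1591 - 3135) = 4079/(-4726) = 4079*(-1/4726) = -4079/4726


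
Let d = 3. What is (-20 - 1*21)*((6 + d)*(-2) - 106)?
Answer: 5084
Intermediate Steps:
(-20 - 1*21)*((6 + d)*(-2) - 106) = (-20 - 1*21)*((6 + 3)*(-2) - 106) = (-20 - 21)*(9*(-2) - 106) = -41*(-18 - 106) = -41*(-124) = 5084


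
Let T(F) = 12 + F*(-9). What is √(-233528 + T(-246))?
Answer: I*√231302 ≈ 480.94*I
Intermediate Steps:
T(F) = 12 - 9*F
√(-233528 + T(-246)) = √(-233528 + (12 - 9*(-246))) = √(-233528 + (12 + 2214)) = √(-233528 + 2226) = √(-231302) = I*√231302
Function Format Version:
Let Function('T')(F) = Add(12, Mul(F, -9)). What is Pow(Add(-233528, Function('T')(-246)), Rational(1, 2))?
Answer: Mul(I, Pow(231302, Rational(1, 2))) ≈ Mul(480.94, I)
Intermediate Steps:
Function('T')(F) = Add(12, Mul(-9, F))
Pow(Add(-233528, Function('T')(-246)), Rational(1, 2)) = Pow(Add(-233528, Add(12, Mul(-9, -246))), Rational(1, 2)) = Pow(Add(-233528, Add(12, 2214)), Rational(1, 2)) = Pow(Add(-233528, 2226), Rational(1, 2)) = Pow(-231302, Rational(1, 2)) = Mul(I, Pow(231302, Rational(1, 2)))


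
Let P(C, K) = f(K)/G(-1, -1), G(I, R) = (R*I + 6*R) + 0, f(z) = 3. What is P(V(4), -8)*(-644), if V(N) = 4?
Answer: 1932/5 ≈ 386.40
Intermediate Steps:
G(I, R) = 6*R + I*R (G(I, R) = (I*R + 6*R) + 0 = (6*R + I*R) + 0 = 6*R + I*R)
P(C, K) = -3/5 (P(C, K) = 3/((-(6 - 1))) = 3/((-1*5)) = 3/(-5) = 3*(-1/5) = -3/5)
P(V(4), -8)*(-644) = -3/5*(-644) = 1932/5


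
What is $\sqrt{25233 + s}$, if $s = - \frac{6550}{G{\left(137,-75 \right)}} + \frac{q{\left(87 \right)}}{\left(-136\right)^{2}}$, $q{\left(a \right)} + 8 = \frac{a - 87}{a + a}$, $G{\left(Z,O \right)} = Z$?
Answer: $\frac{\sqrt{2185768586510}}{9316} \approx 158.7$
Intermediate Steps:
$q{\left(a \right)} = -8 + \frac{-87 + a}{2 a}$ ($q{\left(a \right)} = -8 + \frac{a - 87}{a + a} = -8 + \frac{-87 + a}{2 a}$)
$s = - \frac{15143737}{316744}$ ($s = - \frac{6550}{137} + \frac{\frac{3}{2} \cdot \frac{1}{87} \left(-29 - 435\right)}{\left(-136\right)^{2}} = \left(-6550\right) \frac{1}{137} + \frac{\frac{3}{2} \cdot \frac{1}{87} \left(-29 - 435\right)}{18496} = - \frac{6550}{137} + \frac{3}{2} \cdot \frac{1}{87} \left(-464\right) \frac{1}{18496} = - \frac{6550}{137} - \frac{1}{2312} = - \frac{15143737}{316744} \approx -47.811$)
$\sqrt{25233 + s} = \sqrt{25233 - \frac{15143737}{316744}} = \sqrt{\frac{7977257615}{316744}} = \frac{\sqrt{2185768586510}}{9316}$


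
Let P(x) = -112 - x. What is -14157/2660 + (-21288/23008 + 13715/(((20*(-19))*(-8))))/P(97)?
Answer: -17073963451/3197766880 ≈ -5.3393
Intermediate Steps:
-14157/2660 + (-21288/23008 + 13715/(((20*(-19))*(-8))))/P(97) = -14157/2660 + (-21288/23008 + 13715/(((20*(-19))*(-8))))/(-112 - 1*97) = -14157*1/2660 + (-21288*1/23008 + 13715/((-380*(-8))))/(-112 - 97) = -14157/2660 + (-2661/2876 + 13715/3040)/(-209) = -14157/2660 + (-2661/2876 + 13715*(1/3040))*(-1/209) = -14157/2660 + (-2661/2876 + 2743/608)*(-1/209) = -14157/2660 + (1567745/437152)*(-1/209) = -14157/2660 - 1567745/91364768 = -17073963451/3197766880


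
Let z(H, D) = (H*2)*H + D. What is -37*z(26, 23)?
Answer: -50875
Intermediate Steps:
z(H, D) = D + 2*H**2 (z(H, D) = (2*H)*H + D = 2*H**2 + D = D + 2*H**2)
-37*z(26, 23) = -37*(23 + 2*26**2) = -37*(23 + 2*676) = -37*(23 + 1352) = -37*1375 = -50875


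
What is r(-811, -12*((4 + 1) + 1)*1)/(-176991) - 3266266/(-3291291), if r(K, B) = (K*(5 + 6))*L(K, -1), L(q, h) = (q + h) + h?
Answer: -7764295604779/194176295127 ≈ -39.986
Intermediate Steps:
L(q, h) = q + 2*h (L(q, h) = (h + q) + h = q + 2*h)
r(K, B) = 11*K*(-2 + K) (r(K, B) = (K*(5 + 6))*(K + 2*(-1)) = (K*11)*(K - 2) = (11*K)*(-2 + K) = 11*K*(-2 + K))
r(-811, -12*((4 + 1) + 1)*1)/(-176991) - 3266266/(-3291291) = (11*(-811)*(-2 - 811))/(-176991) - 3266266/(-3291291) = (11*(-811)*(-813))*(-1/176991) - 3266266*(-1/3291291) = 7252773*(-1/176991) + 3266266/3291291 = -2417591/58997 + 3266266/3291291 = -7764295604779/194176295127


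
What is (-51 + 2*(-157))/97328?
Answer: -365/97328 ≈ -0.0037502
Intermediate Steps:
(-51 + 2*(-157))/97328 = (-51 - 314)*(1/97328) = -365*1/97328 = -365/97328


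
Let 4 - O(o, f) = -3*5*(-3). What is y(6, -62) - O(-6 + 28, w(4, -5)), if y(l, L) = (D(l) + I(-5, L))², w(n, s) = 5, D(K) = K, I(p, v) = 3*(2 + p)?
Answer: 50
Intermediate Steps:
I(p, v) = 6 + 3*p
y(l, L) = (-9 + l)² (y(l, L) = (l + (6 + 3*(-5)))² = (l + (6 - 15))² = (l - 9)² = (-9 + l)²)
O(o, f) = -41 (O(o, f) = 4 - (-3*5)*(-3) = 4 - (-15)*(-3) = 4 - 1*45 = 4 - 45 = -41)
y(6, -62) - O(-6 + 28, w(4, -5)) = (-9 + 6)² - 1*(-41) = (-3)² + 41 = 9 + 41 = 50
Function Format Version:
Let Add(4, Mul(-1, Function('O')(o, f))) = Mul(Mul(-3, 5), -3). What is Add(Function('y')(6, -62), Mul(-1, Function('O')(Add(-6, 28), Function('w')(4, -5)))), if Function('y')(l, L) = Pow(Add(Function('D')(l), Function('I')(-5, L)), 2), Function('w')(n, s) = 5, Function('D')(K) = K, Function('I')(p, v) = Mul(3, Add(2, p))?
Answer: 50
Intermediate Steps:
Function('I')(p, v) = Add(6, Mul(3, p))
Function('y')(l, L) = Pow(Add(-9, l), 2) (Function('y')(l, L) = Pow(Add(l, Add(6, Mul(3, -5))), 2) = Pow(Add(l, Add(6, -15)), 2) = Pow(Add(l, -9), 2) = Pow(Add(-9, l), 2))
Function('O')(o, f) = -41 (Function('O')(o, f) = Add(4, Mul(-1, Mul(Mul(-3, 5), -3))) = Add(4, Mul(-1, Mul(-15, -3))) = Add(4, Mul(-1, 45)) = Add(4, -45) = -41)
Add(Function('y')(6, -62), Mul(-1, Function('O')(Add(-6, 28), Function('w')(4, -5)))) = Add(Pow(Add(-9, 6), 2), Mul(-1, -41)) = Add(Pow(-3, 2), 41) = Add(9, 41) = 50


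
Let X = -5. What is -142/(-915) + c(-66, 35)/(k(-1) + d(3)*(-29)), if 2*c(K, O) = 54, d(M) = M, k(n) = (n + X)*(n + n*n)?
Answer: -4117/26535 ≈ -0.15515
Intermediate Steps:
k(n) = (-5 + n)*(n + n**2) (k(n) = (n - 5)*(n + n*n) = (-5 + n)*(n + n**2))
c(K, O) = 27 (c(K, O) = (1/2)*54 = 27)
-142/(-915) + c(-66, 35)/(k(-1) + d(3)*(-29)) = -142/(-915) + 27/(-(-5 + (-1)**2 - 4*(-1)) + 3*(-29)) = -142*(-1/915) + 27/(-(-5 + 1 + 4) - 87) = 142/915 + 27/(-1*0 - 87) = 142/915 + 27/(0 - 87) = 142/915 + 27/(-87) = 142/915 + 27*(-1/87) = 142/915 - 9/29 = -4117/26535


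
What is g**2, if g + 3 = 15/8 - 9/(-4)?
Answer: 81/64 ≈ 1.2656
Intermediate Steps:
g = 9/8 (g = -3 + (15/8 - 9/(-4)) = -3 + (15*(1/8) - 9*(-1/4)) = -3 + (15/8 + 9/4) = -3 + 33/8 = 9/8 ≈ 1.1250)
g**2 = (9/8)**2 = 81/64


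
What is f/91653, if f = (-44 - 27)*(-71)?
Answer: 5041/91653 ≈ 0.055001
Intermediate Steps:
f = 5041 (f = -71*(-71) = 5041)
f/91653 = 5041/91653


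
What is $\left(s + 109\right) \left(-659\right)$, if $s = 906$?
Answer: $-668885$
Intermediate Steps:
$\left(s + 109\right) \left(-659\right) = \left(906 + 109\right) \left(-659\right) = 1015 \left(-659\right) = -668885$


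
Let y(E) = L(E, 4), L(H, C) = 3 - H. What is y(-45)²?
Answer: 2304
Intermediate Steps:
y(E) = 3 - E
y(-45)² = (3 - 1*(-45))² = (3 + 45)² = 48² = 2304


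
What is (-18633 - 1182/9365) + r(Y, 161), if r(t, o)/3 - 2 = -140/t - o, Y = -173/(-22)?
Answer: -31047708036/1620145 ≈ -19164.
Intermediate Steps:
Y = 173/22 (Y = -173*(-1/22) = 173/22 ≈ 7.8636)
r(t, o) = 6 - 420/t - 3*o (r(t, o) = 6 + 3*(-140/t - o) = 6 + 3*(-o - 140/t) = 6 + (-420/t - 3*o) = 6 - 420/t - 3*o)
(-18633 - 1182/9365) + r(Y, 161) = (-18633 - 1182/9365) + (6 - 420/173/22 - 3*161) = (-18633 - 1182*1/9365) + (6 - 420*22/173 - 483) = (-18633 - 1182/9365) + (6 - 9240/173 - 483) = -174499227/9365 - 91761/173 = -31047708036/1620145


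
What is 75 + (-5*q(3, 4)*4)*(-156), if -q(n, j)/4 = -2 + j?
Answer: -24885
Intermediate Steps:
q(n, j) = 8 - 4*j (q(n, j) = -4*(-2 + j) = 8 - 4*j)
75 + (-5*q(3, 4)*4)*(-156) = 75 + (-5*(8 - 4*4)*4)*(-156) = 75 + (-5*(8 - 16)*4)*(-156) = 75 + (-5*(-8)*4)*(-156) = 75 + (40*4)*(-156) = 75 + 160*(-156) = 75 - 24960 = -24885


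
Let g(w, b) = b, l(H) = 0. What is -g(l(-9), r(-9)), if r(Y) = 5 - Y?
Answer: -14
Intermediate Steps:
-g(l(-9), r(-9)) = -(5 - 1*(-9)) = -(5 + 9) = -1*14 = -14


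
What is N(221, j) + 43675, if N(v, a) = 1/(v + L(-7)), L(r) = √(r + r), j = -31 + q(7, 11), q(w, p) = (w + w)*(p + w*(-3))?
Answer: 2133742346/48855 - I*√14/48855 ≈ 43675.0 - 7.6587e-5*I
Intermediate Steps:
q(w, p) = 2*w*(p - 3*w) (q(w, p) = (2*w)*(p - 3*w) = 2*w*(p - 3*w))
j = -171 (j = -31 + 2*7*(11 - 3*7) = -31 + 2*7*(11 - 21) = -31 + 2*7*(-10) = -31 - 140 = -171)
L(r) = √2*√r (L(r) = √(2*r) = √2*√r)
N(v, a) = 1/(v + I*√14) (N(v, a) = 1/(v + √2*√(-7)) = 1/(v + √2*(I*√7)) = 1/(v + I*√14))
N(221, j) + 43675 = 1/(221 + I*√14) + 43675 = 43675 + 1/(221 + I*√14)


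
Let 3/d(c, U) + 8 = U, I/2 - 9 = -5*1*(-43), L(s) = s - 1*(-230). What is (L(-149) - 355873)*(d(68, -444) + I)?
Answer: -18011347364/113 ≈ -1.5939e+8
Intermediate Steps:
L(s) = 230 + s (L(s) = s + 230 = 230 + s)
I = 448 (I = 18 + 2*(-5*1*(-43)) = 18 + 2*(-5*(-43)) = 18 + 2*215 = 18 + 430 = 448)
d(c, U) = 3/(-8 + U)
(L(-149) - 355873)*(d(68, -444) + I) = ((230 - 149) - 355873)*(3/(-8 - 444) + 448) = (81 - 355873)*(3/(-452) + 448) = -355792*(3*(-1/452) + 448) = -355792*(-3/452 + 448) = -355792*202493/452 = -18011347364/113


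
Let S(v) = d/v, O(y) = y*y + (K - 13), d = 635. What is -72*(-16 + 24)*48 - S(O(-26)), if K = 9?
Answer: -18580091/672 ≈ -27649.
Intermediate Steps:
O(y) = -4 + y**2 (O(y) = y*y + (9 - 13) = y**2 - 4 = -4 + y**2)
S(v) = 635/v
-72*(-16 + 24)*48 - S(O(-26)) = -72*(-16 + 24)*48 - 635/(-4 + (-26)**2) = -72*8*48 - 635/(-4 + 676) = -576*48 - 635/672 = -27648 - 635/672 = -18580091/672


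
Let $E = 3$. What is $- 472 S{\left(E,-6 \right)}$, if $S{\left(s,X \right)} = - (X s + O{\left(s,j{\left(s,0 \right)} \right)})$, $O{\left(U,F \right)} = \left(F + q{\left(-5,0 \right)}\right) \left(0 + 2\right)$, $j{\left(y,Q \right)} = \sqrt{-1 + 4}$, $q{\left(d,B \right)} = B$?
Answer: $-8496 + 944 \sqrt{3} \approx -6860.9$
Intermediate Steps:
$j{\left(y,Q \right)} = \sqrt{3}$
$O{\left(U,F \right)} = 2 F$ ($O{\left(U,F \right)} = \left(F + 0\right) \left(0 + 2\right) = F 2 = 2 F$)
$S{\left(s,X \right)} = - 2 \sqrt{3} - X s$ ($S{\left(s,X \right)} = - (X s + 2 \sqrt{3}) = - (2 \sqrt{3} + X s) = - 2 \sqrt{3} - X s$)
$- 472 S{\left(E,-6 \right)} = - 472 \left(- 2 \sqrt{3} - \left(-6\right) 3\right) = - 472 \left(- 2 \sqrt{3} + 18\right) = - 472 \left(18 - 2 \sqrt{3}\right) = -8496 + 944 \sqrt{3}$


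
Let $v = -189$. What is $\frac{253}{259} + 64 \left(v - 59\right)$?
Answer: $- \frac{4110595}{259} \approx -15871.0$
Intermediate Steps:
$\frac{253}{259} + 64 \left(v - 59\right) = \frac{253}{259} + 64 \left(-189 - 59\right) = 253 \cdot \frac{1}{259} + 64 \left(-248\right) = \frac{253}{259} - 15872 = - \frac{4110595}{259}$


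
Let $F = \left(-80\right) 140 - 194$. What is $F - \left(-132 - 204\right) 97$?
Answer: $21198$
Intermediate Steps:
$F = -11394$ ($F = -11200 - 194 = -11394$)
$F - \left(-132 - 204\right) 97 = -11394 - \left(-132 - 204\right) 97 = -11394 - \left(-336\right) 97 = -11394 - -32592 = -11394 + 32592 = 21198$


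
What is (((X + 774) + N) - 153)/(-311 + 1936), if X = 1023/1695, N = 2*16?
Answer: 369286/918125 ≈ 0.40222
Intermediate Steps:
N = 32
X = 341/565 (X = 1023*(1/1695) = 341/565 ≈ 0.60354)
(((X + 774) + N) - 153)/(-311 + 1936) = (((341/565 + 774) + 32) - 153)/(-311 + 1936) = ((437651/565 + 32) - 153)/1625 = (455731/565 - 153)*(1/1625) = (369286/565)*(1/1625) = 369286/918125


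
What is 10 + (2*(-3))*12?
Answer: -62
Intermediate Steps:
10 + (2*(-3))*12 = 10 - 6*12 = 10 - 72 = -62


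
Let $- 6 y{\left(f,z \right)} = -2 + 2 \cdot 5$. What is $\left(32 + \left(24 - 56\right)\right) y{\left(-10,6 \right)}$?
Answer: $0$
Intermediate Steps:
$y{\left(f,z \right)} = - \frac{4}{3}$ ($y{\left(f,z \right)} = - \frac{-2 + 2 \cdot 5}{6} = - \frac{-2 + 10}{6} = \left(- \frac{1}{6}\right) 8 = - \frac{4}{3}$)
$\left(32 + \left(24 - 56\right)\right) y{\left(-10,6 \right)} = \left(32 + \left(24 - 56\right)\right) \left(- \frac{4}{3}\right) = \left(32 - 32\right) \left(- \frac{4}{3}\right) = 0 \left(- \frac{4}{3}\right) = 0$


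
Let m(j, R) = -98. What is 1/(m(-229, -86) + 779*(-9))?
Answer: -1/7109 ≈ -0.00014067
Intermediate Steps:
1/(m(-229, -86) + 779*(-9)) = 1/(-98 + 779*(-9)) = 1/(-98 - 7011) = 1/(-7109) = -1/7109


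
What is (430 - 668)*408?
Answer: -97104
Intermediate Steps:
(430 - 668)*408 = -238*408 = -97104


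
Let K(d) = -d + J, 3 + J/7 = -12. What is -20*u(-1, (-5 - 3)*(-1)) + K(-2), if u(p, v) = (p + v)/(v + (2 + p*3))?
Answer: -123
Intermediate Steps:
J = -105 (J = -21 + 7*(-12) = -21 - 84 = -105)
K(d) = -105 - d (K(d) = -d - 105 = -105 - d)
u(p, v) = (p + v)/(2 + v + 3*p) (u(p, v) = (p + v)/(v + (2 + 3*p)) = (p + v)/(2 + v + 3*p))
-20*u(-1, (-5 - 3)*(-1)) + K(-2) = -20*(-1 + (-5 - 3)*(-1))/(2 + (-5 - 3)*(-1) + 3*(-1)) + (-105 - 1*(-2)) = -20*(-1 - 8*(-1))/(2 - 8*(-1) - 3) + (-105 + 2) = -20*(-1 + 8)/(2 + 8 - 3) - 103 = -20*7/7 - 103 = -20*1 - 103 = -20 - 103 = -123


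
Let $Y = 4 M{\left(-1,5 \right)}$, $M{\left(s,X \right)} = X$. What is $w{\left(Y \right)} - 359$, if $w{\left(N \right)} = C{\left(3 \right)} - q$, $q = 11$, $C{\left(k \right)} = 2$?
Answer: $-368$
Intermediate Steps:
$Y = 20$ ($Y = 4 \cdot 5 = 20$)
$w{\left(N \right)} = -9$ ($w{\left(N \right)} = 2 - 11 = -9$)
$w{\left(Y \right)} - 359 = -9 - 359 = -368$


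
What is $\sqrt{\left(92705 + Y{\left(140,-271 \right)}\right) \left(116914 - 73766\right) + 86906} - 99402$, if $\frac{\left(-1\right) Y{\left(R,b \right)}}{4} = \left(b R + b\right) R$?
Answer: $-99402 + 3 \sqrt{103031992214} \approx 8.6356 \cdot 10^{5}$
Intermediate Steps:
$Y{\left(R,b \right)} = - 4 R \left(b + R b\right)$ ($Y{\left(R,b \right)} = - 4 \left(b R + b\right) R = - 4 \left(R b + b\right) R = - 4 \left(b + R b\right) R = - 4 R \left(b + R b\right)$)
$\sqrt{\left(92705 + Y{\left(140,-271 \right)}\right) \left(116914 - 73766\right) + 86906} - 99402 = \sqrt{\left(92705 - 560 \left(-271\right) \left(1 + 140\right)\right) \left(116914 - 73766\right) + 86906} - 99402 = \sqrt{\left(92705 - 560 \left(-271\right) 141\right) 43148 + 86906} - 99402 = \sqrt{\left(92705 + 21398160\right) 43148 + 86906} - 99402 = \sqrt{21490865 \cdot 43148 + 86906} - 99402 = \sqrt{927287843020 + 86906} - 99402 = \sqrt{927287929926} - 99402 = 3 \sqrt{103031992214} - 99402 = -99402 + 3 \sqrt{103031992214}$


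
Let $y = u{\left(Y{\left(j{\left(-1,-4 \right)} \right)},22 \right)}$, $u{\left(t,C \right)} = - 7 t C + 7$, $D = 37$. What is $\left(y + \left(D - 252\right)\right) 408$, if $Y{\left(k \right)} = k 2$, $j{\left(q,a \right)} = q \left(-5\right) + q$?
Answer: $-587520$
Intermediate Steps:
$j{\left(q,a \right)} = - 4 q$ ($j{\left(q,a \right)} = - 5 q + q = - 4 q$)
$Y{\left(k \right)} = 2 k$
$u{\left(t,C \right)} = 7 - 7 C t$ ($u{\left(t,C \right)} = - 7 C t + 7 = 7 - 7 C t$)
$y = -1225$ ($y = 7 - 154 \cdot 2 \left(\left(-4\right) \left(-1\right)\right) = 7 - 154 \cdot 2 \cdot 4 = 7 - 154 \cdot 8 = 7 - 1232 = -1225$)
$\left(y + \left(D - 252\right)\right) 408 = \left(-1225 + \left(37 - 252\right)\right) 408 = \left(-1225 - 215\right) 408 = \left(-1440\right) 408 = -587520$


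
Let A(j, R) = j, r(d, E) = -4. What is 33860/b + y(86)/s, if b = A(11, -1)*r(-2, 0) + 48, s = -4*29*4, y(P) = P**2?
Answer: 980091/116 ≈ 8449.1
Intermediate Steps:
s = -464 (s = -116*4 = -464)
b = 4 (b = 11*(-4) + 48 = -44 + 48 = 4)
33860/b + y(86)/s = 33860/4 + 86**2/(-464) = 33860*(1/4) + 7396*(-1/464) = 8465 - 1849/116 = 980091/116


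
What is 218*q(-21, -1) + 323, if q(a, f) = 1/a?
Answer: 6565/21 ≈ 312.62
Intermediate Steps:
q(a, f) = 1/a
218*q(-21, -1) + 323 = 218/(-21) + 323 = 218*(-1/21) + 323 = -218/21 + 323 = 6565/21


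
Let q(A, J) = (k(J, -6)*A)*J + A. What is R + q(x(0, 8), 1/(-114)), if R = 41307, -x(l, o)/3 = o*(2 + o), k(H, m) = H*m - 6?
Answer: 14820667/361 ≈ 41055.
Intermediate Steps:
k(H, m) = -6 + H*m
x(l, o) = -3*o*(2 + o)
q(A, J) = A + A*J*(-6 - 6*J) (q(A, J) = ((-6 + J*(-6))*A)*J + A = ((-6 - 6*J)*A)*J + A = (A*(-6 - 6*J))*J + A = A*J*(-6 - 6*J) + A = A + A*J*(-6 - 6*J))
R + q(x(0, 8), 1/(-114)) = 41307 + (-3*8*(2 + 8))*(1 - 6*(1 + 1/(-114))/(-114)) = 41307 + (-3*8*10)*(1 - 6*(-1/114)*(1 - 1/114)) = 41307 - 240*(1 - 6*(-1/114)*113/114) = 41307 - 240*(1 + 113/2166) = 41307 - 240*2279/2166 = 41307 - 91160/361 = 14820667/361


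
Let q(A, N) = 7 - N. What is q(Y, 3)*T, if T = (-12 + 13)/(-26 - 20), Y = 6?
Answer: -2/23 ≈ -0.086957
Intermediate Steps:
T = -1/46 (T = 1/(-46) = 1*(-1/46) = -1/46 ≈ -0.021739)
q(Y, 3)*T = (7 - 1*3)*(-1/46) = (7 - 3)*(-1/46) = 4*(-1/46) = -2/23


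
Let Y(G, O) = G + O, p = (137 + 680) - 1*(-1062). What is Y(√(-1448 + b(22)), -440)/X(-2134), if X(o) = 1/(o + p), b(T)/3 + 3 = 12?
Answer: 112200 - 1785*I*√29 ≈ 1.122e+5 - 9612.5*I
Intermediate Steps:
b(T) = 27 (b(T) = -9 + 3*12 = -9 + 36 = 27)
p = 1879 (p = 817 + 1062 = 1879)
X(o) = 1/(1879 + o) (X(o) = 1/(o + 1879) = 1/(1879 + o))
Y(√(-1448 + b(22)), -440)/X(-2134) = (√(-1448 + 27) - 440)/(1/(1879 - 2134)) = (√(-1421) - 440)/(1/(-255)) = (7*I*√29 - 440)/(-1/255) = (-440 + 7*I*√29)*(-255) = 112200 - 1785*I*√29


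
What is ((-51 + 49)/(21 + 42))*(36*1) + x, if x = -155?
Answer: -1093/7 ≈ -156.14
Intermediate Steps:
((-51 + 49)/(21 + 42))*(36*1) + x = ((-51 + 49)/(21 + 42))*(36*1) - 155 = -2/63*36 - 155 = -8/7 - 155 = -1093/7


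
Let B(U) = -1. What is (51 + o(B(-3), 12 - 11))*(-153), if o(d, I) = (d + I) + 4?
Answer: -8415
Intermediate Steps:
o(d, I) = 4 + I + d (o(d, I) = (I + d) + 4 = 4 + I + d)
(51 + o(B(-3), 12 - 11))*(-153) = (51 + (4 + (12 - 11) - 1))*(-153) = (51 + (4 + 1 - 1))*(-153) = (51 + 4)*(-153) = 55*(-153) = -8415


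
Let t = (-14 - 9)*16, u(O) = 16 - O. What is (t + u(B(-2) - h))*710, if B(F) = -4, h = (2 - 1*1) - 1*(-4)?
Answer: -243530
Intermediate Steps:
h = 5 (h = (2 - 1) + 4 = 1 + 4 = 5)
t = -368 (t = -23*16 = -368)
(t + u(B(-2) - h))*710 = (-368 + (16 - (-4 - 1*5)))*710 = (-368 + (16 - (-4 - 5)))*710 = (-368 + (16 - 1*(-9)))*710 = (-368 + (16 + 9))*710 = (-368 + 25)*710 = -343*710 = -243530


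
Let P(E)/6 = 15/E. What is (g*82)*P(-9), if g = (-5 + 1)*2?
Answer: 6560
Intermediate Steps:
g = -8 (g = -4*2 = -8)
P(E) = 90/E (P(E) = 6*(15/E) = 90/E)
(g*82)*P(-9) = (-8*82)*(90/(-9)) = -59040*(-1)/9 = -656*(-10) = 6560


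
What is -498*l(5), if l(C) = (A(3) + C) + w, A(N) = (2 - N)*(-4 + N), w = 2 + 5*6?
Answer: -18924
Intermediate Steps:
w = 32 (w = 2 + 30 = 32)
A(N) = (-4 + N)*(2 - N)
l(C) = 33 + C (l(C) = ((-8 - 1*3² + 6*3) + C) + 32 = ((-8 - 1*9 + 18) + C) + 32 = ((-8 - 9 + 18) + C) + 32 = (1 + C) + 32 = 33 + C)
-498*l(5) = -498*(33 + 5) = -498*38 = -18924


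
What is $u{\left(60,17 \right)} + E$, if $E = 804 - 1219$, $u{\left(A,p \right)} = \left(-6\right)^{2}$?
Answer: $-379$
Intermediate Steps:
$u{\left(A,p \right)} = 36$
$E = -415$ ($E = 804 - 1219 = -415$)
$u{\left(60,17 \right)} + E = 36 - 415 = -379$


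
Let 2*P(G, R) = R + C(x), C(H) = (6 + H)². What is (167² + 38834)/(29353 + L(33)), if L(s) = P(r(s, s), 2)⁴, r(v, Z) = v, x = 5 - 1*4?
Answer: 1067568/7234849 ≈ 0.14756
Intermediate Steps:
x = 1 (x = 5 - 4 = 1)
P(G, R) = 49/2 + R/2 (P(G, R) = (R + (6 + 1)²)/2 = (R + 7²)/2 = (R + 49)/2 = (49 + R)/2 = 49/2 + R/2)
L(s) = 6765201/16 (L(s) = (49/2 + (½)*2)⁴ = (49/2 + 1)⁴ = (51/2)⁴ = 6765201/16)
(167² + 38834)/(29353 + L(33)) = (167² + 38834)/(29353 + 6765201/16) = (27889 + 38834)/(7234849/16) = 66723*(16/7234849) = 1067568/7234849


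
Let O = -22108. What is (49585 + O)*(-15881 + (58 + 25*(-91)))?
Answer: -497278746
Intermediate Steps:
(49585 + O)*(-15881 + (58 + 25*(-91))) = (49585 - 22108)*(-15881 + (58 + 25*(-91))) = 27477*(-15881 + (58 - 2275)) = 27477*(-15881 - 2217) = 27477*(-18098) = -497278746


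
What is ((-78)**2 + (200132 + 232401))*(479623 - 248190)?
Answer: 101510448161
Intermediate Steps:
((-78)**2 + (200132 + 232401))*(479623 - 248190) = (6084 + 432533)*231433 = 438617*231433 = 101510448161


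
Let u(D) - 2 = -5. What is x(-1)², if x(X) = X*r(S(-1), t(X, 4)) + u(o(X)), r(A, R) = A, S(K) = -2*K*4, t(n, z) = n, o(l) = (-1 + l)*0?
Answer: 121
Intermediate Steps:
o(l) = 0
u(D) = -3 (u(D) = 2 - 5 = -3)
S(K) = -8*K
x(X) = -3 + 8*X (x(X) = X*(-8*(-1)) - 3 = X*8 - 3 = 8*X - 3 = -3 + 8*X)
x(-1)² = (-3 + 8*(-1))² = (-3 - 8)² = (-11)² = 121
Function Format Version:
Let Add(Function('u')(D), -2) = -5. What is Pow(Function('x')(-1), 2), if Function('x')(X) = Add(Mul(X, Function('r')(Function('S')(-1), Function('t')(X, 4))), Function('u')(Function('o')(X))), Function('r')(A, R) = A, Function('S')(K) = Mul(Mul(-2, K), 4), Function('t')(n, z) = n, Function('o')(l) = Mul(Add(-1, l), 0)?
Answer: 121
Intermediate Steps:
Function('o')(l) = 0
Function('u')(D) = -3 (Function('u')(D) = Add(2, -5) = -3)
Function('S')(K) = Mul(-8, K)
Function('x')(X) = Add(-3, Mul(8, X)) (Function('x')(X) = Add(Mul(X, Mul(-8, -1)), -3) = Add(Mul(X, 8), -3) = Add(Mul(8, X), -3) = Add(-3, Mul(8, X)))
Pow(Function('x')(-1), 2) = Pow(Add(-3, Mul(8, -1)), 2) = Pow(Add(-3, -8), 2) = Pow(-11, 2) = 121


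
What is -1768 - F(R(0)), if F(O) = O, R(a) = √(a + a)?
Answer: -1768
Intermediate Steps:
R(a) = √2*√a (R(a) = √(2*a) = √2*√a)
-1768 - F(R(0)) = -1768 - √2*√0 = -1768 - √2*0 = -1768 - 1*0 = -1768 + 0 = -1768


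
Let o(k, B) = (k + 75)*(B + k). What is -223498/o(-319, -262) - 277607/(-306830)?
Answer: -59879534/89134115 ≈ -0.67179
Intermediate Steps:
o(k, B) = (75 + k)*(B + k)
-223498/o(-319, -262) - 277607/(-306830) = -223498/((-319)² + 75*(-262) + 75*(-319) - 262*(-319)) - 277607/(-306830) = -223498/(101761 - 19650 - 23925 + 83578) - 277607*(-1/306830) = -223498/141764 + 277607/306830 = -223498*1/141764 + 277607/306830 = -111749/70882 + 277607/306830 = -59879534/89134115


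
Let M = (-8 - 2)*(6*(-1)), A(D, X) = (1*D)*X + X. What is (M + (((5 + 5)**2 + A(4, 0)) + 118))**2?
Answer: 77284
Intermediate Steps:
A(D, X) = X + D*X (A(D, X) = D*X + X = X + D*X)
M = 60 (M = -10*(-6) = 60)
(M + (((5 + 5)**2 + A(4, 0)) + 118))**2 = (60 + (((5 + 5)**2 + 0*(1 + 4)) + 118))**2 = (60 + ((10**2 + 0*5) + 118))**2 = (60 + ((100 + 0) + 118))**2 = (60 + (100 + 118))**2 = (60 + 218)**2 = 278**2 = 77284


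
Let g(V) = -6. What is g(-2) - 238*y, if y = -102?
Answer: 24270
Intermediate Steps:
g(-2) - 238*y = -6 - 238*(-102) = -6 + 24276 = 24270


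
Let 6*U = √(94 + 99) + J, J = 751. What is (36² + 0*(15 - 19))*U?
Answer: 162216 + 216*√193 ≈ 1.6522e+5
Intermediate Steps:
U = 751/6 + √193/6 (U = (√(94 + 99) + 751)/6 = (√193 + 751)/6 = (751 + √193)/6 = 751/6 + √193/6 ≈ 127.48)
(36² + 0*(15 - 19))*U = (36² + 0*(15 - 19))*(751/6 + √193/6) = (1296 + 0*(-4))*(751/6 + √193/6) = (1296 + 0)*(751/6 + √193/6) = 1296*(751/6 + √193/6) = 162216 + 216*√193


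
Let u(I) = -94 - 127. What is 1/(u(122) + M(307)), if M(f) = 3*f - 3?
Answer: 1/697 ≈ 0.0014347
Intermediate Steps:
u(I) = -221
M(f) = -3 + 3*f
1/(u(122) + M(307)) = 1/(-221 + (-3 + 3*307)) = 1/(-221 + (-3 + 921)) = 1/(-221 + 918) = 1/697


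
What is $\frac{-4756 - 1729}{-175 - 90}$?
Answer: $\frac{1297}{53} \approx 24.472$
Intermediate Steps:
$\frac{-4756 - 1729}{-175 - 90} = - \frac{6485}{-265} = \left(-6485\right) \left(- \frac{1}{265}\right) = \frac{1297}{53}$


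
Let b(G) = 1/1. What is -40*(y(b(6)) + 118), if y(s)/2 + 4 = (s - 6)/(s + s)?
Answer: -4200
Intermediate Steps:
b(G) = 1
y(s) = -8 + (-6 + s)/s (y(s) = -8 + 2*((s - 6)/(s + s)) = -8 + 2*((-6 + s)/((2*s))) = -8 + 2*((-6 + s)*(1/(2*s))) = -8 + 2*((-6 + s)/(2*s)) = -8 + (-6 + s)/s)
-40*(y(b(6)) + 118) = -40*((-7 - 6/1) + 118) = -40*((-7 - 6*1) + 118) = -40*((-7 - 6) + 118) = -40*(-13 + 118) = -40*105 = -4200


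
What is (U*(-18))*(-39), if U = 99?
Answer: 69498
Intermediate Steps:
(U*(-18))*(-39) = (99*(-18))*(-39) = -1782*(-39) = 69498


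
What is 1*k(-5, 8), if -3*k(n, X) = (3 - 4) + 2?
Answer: -⅓ ≈ -0.33333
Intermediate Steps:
k(n, X) = -⅓ (k(n, X) = -((3 - 4) + 2)/3 = -(-1 + 2)/3 = -⅓*1 = -⅓)
1*k(-5, 8) = 1*(-⅓) = -⅓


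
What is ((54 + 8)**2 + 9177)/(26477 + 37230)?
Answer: 13021/63707 ≈ 0.20439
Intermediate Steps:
((54 + 8)**2 + 9177)/(26477 + 37230) = (62**2 + 9177)/63707 = (3844 + 9177)*(1/63707) = 13021*(1/63707) = 13021/63707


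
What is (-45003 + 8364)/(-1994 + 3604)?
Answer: -1593/70 ≈ -22.757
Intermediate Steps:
(-45003 + 8364)/(-1994 + 3604) = -36639/1610 = -36639*1/1610 = -1593/70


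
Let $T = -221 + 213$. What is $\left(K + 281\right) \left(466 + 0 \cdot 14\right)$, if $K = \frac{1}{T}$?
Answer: $\frac{523551}{4} \approx 1.3089 \cdot 10^{5}$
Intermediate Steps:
$T = -8$
$K = - \frac{1}{8}$ ($K = \frac{1}{-8} = - \frac{1}{8} \approx -0.125$)
$\left(K + 281\right) \left(466 + 0 \cdot 14\right) = \left(- \frac{1}{8} + 281\right) \left(466 + 0 \cdot 14\right) = \frac{2247 \left(466 + 0\right)}{8} = \frac{2247}{8} \cdot 466 = \frac{523551}{4}$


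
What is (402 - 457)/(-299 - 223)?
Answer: 55/522 ≈ 0.10536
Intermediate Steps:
(402 - 457)/(-299 - 223) = -55/(-522) = -55*(-1/522) = 55/522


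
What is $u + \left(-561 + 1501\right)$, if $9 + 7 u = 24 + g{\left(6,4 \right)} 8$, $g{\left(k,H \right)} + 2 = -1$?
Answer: $\frac{6571}{7} \approx 938.71$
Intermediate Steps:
$g{\left(k,H \right)} = -3$ ($g{\left(k,H \right)} = -2 - 1 = -3$)
$u = - \frac{9}{7}$ ($u = - \frac{9}{7} + \frac{24 - 24}{7} = - \frac{9}{7} + \frac{1}{7} \cdot 0 = - \frac{9}{7} + 0 = - \frac{9}{7} \approx -1.2857$)
$u + \left(-561 + 1501\right) = - \frac{9}{7} + \left(-561 + 1501\right) = - \frac{9}{7} + 940 = \frac{6571}{7}$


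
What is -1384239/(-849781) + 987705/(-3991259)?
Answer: 203718409752/147465046273 ≈ 1.3815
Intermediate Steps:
-1384239/(-849781) + 987705/(-3991259) = -1384239*(-1/849781) + 987705*(-1/3991259) = 1384239/849781 - 987705/3991259 = 203718409752/147465046273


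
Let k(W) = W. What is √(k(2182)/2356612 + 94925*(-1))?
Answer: I*√131794346152665454/1178306 ≈ 308.1*I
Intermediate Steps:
√(k(2182)/2356612 + 94925*(-1)) = √(2182/2356612 + 94925*(-1)) = √(2182*(1/2356612) - 94925) = √(1091/1178306 - 94925) = √(-111850695959/1178306) = I*√131794346152665454/1178306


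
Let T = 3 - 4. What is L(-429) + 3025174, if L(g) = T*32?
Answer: 3025142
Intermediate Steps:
T = -1
L(g) = -32 (L(g) = -1*32 = -32)
L(-429) + 3025174 = -32 + 3025174 = 3025142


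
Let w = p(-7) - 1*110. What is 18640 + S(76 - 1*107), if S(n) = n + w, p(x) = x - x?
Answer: 18499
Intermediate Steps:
p(x) = 0
w = -110 (w = 0 - 1*110 = 0 - 110 = -110)
S(n) = -110 + n (S(n) = n - 110 = -110 + n)
18640 + S(76 - 1*107) = 18640 + (-110 + (76 - 1*107)) = 18640 + (-110 + (76 - 107)) = 18640 + (-110 - 31) = 18640 - 141 = 18499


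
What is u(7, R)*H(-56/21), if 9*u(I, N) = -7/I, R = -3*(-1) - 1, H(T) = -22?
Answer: 22/9 ≈ 2.4444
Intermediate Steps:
R = 2 (R = 3 - 1 = 2)
u(I, N) = -7/(9*I) (u(I, N) = (-7/I)/9 = -7/(9*I))
u(7, R)*H(-56/21) = -7/9/7*(-22) = -7/9*⅐*(-22) = -⅑*(-22) = 22/9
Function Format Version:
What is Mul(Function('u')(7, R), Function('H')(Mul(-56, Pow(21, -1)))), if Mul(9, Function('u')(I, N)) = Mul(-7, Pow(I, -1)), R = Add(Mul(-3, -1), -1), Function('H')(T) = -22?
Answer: Rational(22, 9) ≈ 2.4444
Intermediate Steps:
R = 2 (R = Add(3, -1) = 2)
Function('u')(I, N) = Mul(Rational(-7, 9), Pow(I, -1)) (Function('u')(I, N) = Mul(Rational(1, 9), Mul(-7, Pow(I, -1))) = Mul(Rational(-7, 9), Pow(I, -1)))
Mul(Function('u')(7, R), Function('H')(Mul(-56, Pow(21, -1)))) = Mul(Mul(Rational(-7, 9), Pow(7, -1)), -22) = Mul(Mul(Rational(-7, 9), Rational(1, 7)), -22) = Mul(Rational(-1, 9), -22) = Rational(22, 9)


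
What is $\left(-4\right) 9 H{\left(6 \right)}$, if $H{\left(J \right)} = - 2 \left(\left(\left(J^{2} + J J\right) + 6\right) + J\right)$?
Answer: $6048$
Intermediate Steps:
$H{\left(J \right)} = -12 - 4 J^{2} - 2 J$ ($H{\left(J \right)} = - 2 \left(\left(\left(J^{2} + J^{2}\right) + 6\right) + J\right) = - 2 \left(\left(2 J^{2} + 6\right) + J\right) = - 2 \left(\left(6 + 2 J^{2}\right) + J\right) = - 2 \left(6 + J + 2 J^{2}\right) = -12 - 4 J^{2} - 2 J$)
$\left(-4\right) 9 H{\left(6 \right)} = \left(-4\right) 9 \left(-12 - 4 \cdot 6^{2} - 12\right) = - 36 \left(-12 - 144 - 12\right) = \left(-36\right) \left(-168\right) = 6048$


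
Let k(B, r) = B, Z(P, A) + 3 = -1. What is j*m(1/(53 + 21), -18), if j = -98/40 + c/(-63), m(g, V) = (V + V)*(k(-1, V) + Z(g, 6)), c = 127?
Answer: -5627/7 ≈ -803.86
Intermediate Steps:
Z(P, A) = -4 (Z(P, A) = -3 - 1 = -4)
m(g, V) = -10*V (m(g, V) = (V + V)*(-1 - 4) = (2*V)*(-5) = -10*V)
j = -5627/1260 (j = -98/40 + 127/(-63) = -98*1/40 + 127*(-1/63) = -49/20 - 127/63 = -5627/1260 ≈ -4.4659)
j*m(1/(53 + 21), -18) = -(-5627)*(-18)/126 = -5627/1260*180 = -5627/7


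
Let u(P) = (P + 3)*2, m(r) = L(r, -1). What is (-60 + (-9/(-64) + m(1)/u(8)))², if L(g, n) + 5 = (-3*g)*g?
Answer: 1797505609/495616 ≈ 3626.8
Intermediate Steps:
L(g, n) = -5 - 3*g² (L(g, n) = -5 + (-3*g)*g = -5 - 3*g²)
m(r) = -5 - 3*r²
u(P) = 6 + 2*P (u(P) = (3 + P)*2 = 6 + 2*P)
(-60 + (-9/(-64) + m(1)/u(8)))² = (-60 + (-9/(-64) + (-5 - 3*1²)/(6 + 2*8)))² = (-60 + (-9*(-1/64) + (-5 - 3*1)/(6 + 16)))² = (-60 + (9/64 + (-5 - 3)/22))² = (-60 + (9/64 - 8*1/22))² = (-60 + (9/64 - 4/11))² = (-60 - 157/704)² = (-42397/704)² = 1797505609/495616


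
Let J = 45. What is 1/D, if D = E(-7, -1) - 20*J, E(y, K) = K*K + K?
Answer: -1/900 ≈ -0.0011111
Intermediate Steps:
E(y, K) = K + K² (E(y, K) = K² + K = K + K²)
D = -900 (D = -(1 - 1) - 20*45 = -1*0 - 900 = 0 - 900 = -900)
1/D = 1/(-900) = -1/900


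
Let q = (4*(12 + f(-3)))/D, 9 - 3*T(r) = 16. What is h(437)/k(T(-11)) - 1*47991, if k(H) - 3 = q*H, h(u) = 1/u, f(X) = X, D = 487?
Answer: -28878535772/601749 ≈ -47991.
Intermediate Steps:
T(r) = -7/3 (T(r) = 3 - 1/3*16 = 3 - 16/3 = -7/3)
q = 36/487 (q = (4*(12 - 3))/487 = (4*9)*(1/487) = 36*(1/487) = 36/487 ≈ 0.073922)
k(H) = 3 + 36*H/487
h(437)/k(T(-11)) - 1*47991 = 1/(437*(3 + (36/487)*(-7/3))) - 1*47991 = 1/(437*(3 - 84/487)) - 47991 = 1/(437*(1377/487)) - 47991 = (1/437)*(487/1377) - 47991 = 487/601749 - 47991 = -28878535772/601749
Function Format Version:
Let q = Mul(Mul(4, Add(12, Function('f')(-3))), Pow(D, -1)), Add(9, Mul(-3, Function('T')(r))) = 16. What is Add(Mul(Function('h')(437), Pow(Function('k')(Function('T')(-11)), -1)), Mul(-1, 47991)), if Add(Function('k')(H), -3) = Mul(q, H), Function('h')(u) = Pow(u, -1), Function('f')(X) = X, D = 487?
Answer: Rational(-28878535772, 601749) ≈ -47991.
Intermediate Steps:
Function('T')(r) = Rational(-7, 3) (Function('T')(r) = Add(3, Mul(Rational(-1, 3), 16)) = Add(3, Rational(-16, 3)) = Rational(-7, 3))
q = Rational(36, 487) (q = Mul(Mul(4, Add(12, -3)), Pow(487, -1)) = Mul(Mul(4, 9), Rational(1, 487)) = Mul(36, Rational(1, 487)) = Rational(36, 487) ≈ 0.073922)
Function('k')(H) = Add(3, Mul(Rational(36, 487), H))
Add(Mul(Function('h')(437), Pow(Function('k')(Function('T')(-11)), -1)), Mul(-1, 47991)) = Add(Mul(Pow(437, -1), Pow(Add(3, Mul(Rational(36, 487), Rational(-7, 3))), -1)), Mul(-1, 47991)) = Add(Mul(Rational(1, 437), Pow(Add(3, Rational(-84, 487)), -1)), -47991) = Add(Mul(Rational(1, 437), Pow(Rational(1377, 487), -1)), -47991) = Add(Mul(Rational(1, 437), Rational(487, 1377)), -47991) = Add(Rational(487, 601749), -47991) = Rational(-28878535772, 601749)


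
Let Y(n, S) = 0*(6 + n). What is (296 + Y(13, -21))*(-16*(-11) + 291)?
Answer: 138232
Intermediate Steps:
Y(n, S) = 0
(296 + Y(13, -21))*(-16*(-11) + 291) = (296 + 0)*(-16*(-11) + 291) = 296*(176 + 291) = 296*467 = 138232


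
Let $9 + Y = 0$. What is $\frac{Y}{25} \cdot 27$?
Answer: $- \frac{243}{25} \approx -9.72$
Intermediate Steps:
$Y = -9$ ($Y = -9 + 0 = -9$)
$\frac{Y}{25} \cdot 27 = - \frac{9}{25} \cdot 27 = \left(-9\right) \frac{1}{25} \cdot 27 = \left(- \frac{9}{25}\right) 27 = - \frac{243}{25}$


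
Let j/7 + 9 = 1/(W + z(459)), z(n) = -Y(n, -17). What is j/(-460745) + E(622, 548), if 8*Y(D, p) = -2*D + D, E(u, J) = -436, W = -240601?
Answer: -55224625892591/126662025715 ≈ -436.00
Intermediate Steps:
Y(D, p) = -D/8 (Y(D, p) = (-2*D + D)/8 = (-D)/8 = -D/8)
z(n) = n/8 (z(n) = -(-1)*n/8 = n/8)
j = -17319149/274907 (j = -63 + 7/(-240601 + (⅛)*459) = -63 + 7/(-240601 + 459/8) = -63 + 7/(-1924349/8) = -63 + 7*(-8/1924349) = -63 - 8/274907 = -17319149/274907 ≈ -63.000)
j/(-460745) + E(622, 548) = -17319149/274907/(-460745) - 436 = -17319149/274907*(-1/460745) - 436 = 17319149/126662025715 - 436 = -55224625892591/126662025715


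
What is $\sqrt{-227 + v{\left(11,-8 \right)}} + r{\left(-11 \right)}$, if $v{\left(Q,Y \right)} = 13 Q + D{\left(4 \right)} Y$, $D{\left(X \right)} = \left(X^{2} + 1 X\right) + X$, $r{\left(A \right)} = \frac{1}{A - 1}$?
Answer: $- \frac{1}{12} + 2 i \sqrt{69} \approx -0.083333 + 16.613 i$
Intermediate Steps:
$r{\left(A \right)} = \frac{1}{-1 + A}$
$D{\left(X \right)} = X^{2} + 2 X$ ($D{\left(X \right)} = \left(X^{2} + X\right) + X = \left(X + X^{2}\right) + X = X^{2} + 2 X$)
$v{\left(Q,Y \right)} = 13 Q + 24 Y$ ($v{\left(Q,Y \right)} = 13 Q + 4 \left(2 + 4\right) Y = 13 Q + 4 \cdot 6 Y = 13 Q + 24 Y$)
$\sqrt{-227 + v{\left(11,-8 \right)}} + r{\left(-11 \right)} = \sqrt{-227 + \left(13 \cdot 11 + 24 \left(-8\right)\right)} + \frac{1}{-1 - 11} = \sqrt{-227 + \left(143 - 192\right)} + \frac{1}{-12} = \sqrt{-227 - 49} - \frac{1}{12} = \sqrt{-276} - \frac{1}{12} = 2 i \sqrt{69} - \frac{1}{12} = - \frac{1}{12} + 2 i \sqrt{69}$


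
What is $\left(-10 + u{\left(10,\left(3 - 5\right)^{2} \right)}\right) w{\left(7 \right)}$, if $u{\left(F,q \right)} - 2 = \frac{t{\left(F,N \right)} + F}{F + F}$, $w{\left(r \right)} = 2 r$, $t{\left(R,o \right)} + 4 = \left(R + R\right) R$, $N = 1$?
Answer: $\frac{161}{5} \approx 32.2$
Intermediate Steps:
$t{\left(R,o \right)} = -4 + 2 R^{2}$ ($t{\left(R,o \right)} = -4 + \left(R + R\right) R = -4 + 2 R R = -4 + 2 R^{2}$)
$u{\left(F,q \right)} = 2 + \frac{-4 + F + 2 F^{2}}{2 F}$ ($u{\left(F,q \right)} = 2 + \frac{\left(-4 + 2 F^{2}\right) + F}{F + F} = 2 + \frac{-4 + F + 2 F^{2}}{2 F}$)
$\left(-10 + u{\left(10,\left(3 - 5\right)^{2} \right)}\right) w{\left(7 \right)} = \left(-10 + \left(\frac{5}{2} + 10 - \frac{2}{10}\right)\right) 2 \cdot 7 = \left(-10 + \left(\frac{5}{2} + 10 - \frac{1}{5}\right)\right) 14 = \left(-10 + \frac{123}{10}\right) 14 = \frac{23}{10} \cdot 14 = \frac{161}{5}$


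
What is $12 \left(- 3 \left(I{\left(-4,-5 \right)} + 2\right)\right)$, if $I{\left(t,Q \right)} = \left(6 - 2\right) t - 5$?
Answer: $684$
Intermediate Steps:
$I{\left(t,Q \right)} = -5 + 4 t$ ($I{\left(t,Q \right)} = \left(6 - 2\right) t - 5 = 4 t - 5 = -5 + 4 t$)
$12 \left(- 3 \left(I{\left(-4,-5 \right)} + 2\right)\right) = 12 \left(- 3 \left(\left(-5 + 4 \left(-4\right)\right) + 2\right)\right) = 12 \left(- 3 \left(\left(-5 - 16\right) + 2\right)\right) = 12 \left(- 3 \left(-21 + 2\right)\right) = 12 \left(\left(-3\right) \left(-19\right)\right) = 12 \cdot 57 = 684$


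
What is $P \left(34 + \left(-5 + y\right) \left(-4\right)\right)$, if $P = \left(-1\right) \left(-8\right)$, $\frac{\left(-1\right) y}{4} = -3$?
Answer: $48$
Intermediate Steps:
$y = 12$ ($y = \left(-4\right) \left(-3\right) = 12$)
$P = 8$
$P \left(34 + \left(-5 + y\right) \left(-4\right)\right) = 8 \left(34 + \left(-5 + 12\right) \left(-4\right)\right) = 8 \left(34 + 7 \left(-4\right)\right) = 8 \left(34 - 28\right) = 8 \cdot 6 = 48$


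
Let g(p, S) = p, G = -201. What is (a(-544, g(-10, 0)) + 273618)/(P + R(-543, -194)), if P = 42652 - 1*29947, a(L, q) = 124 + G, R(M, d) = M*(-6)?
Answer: 273541/15963 ≈ 17.136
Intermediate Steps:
R(M, d) = -6*M
a(L, q) = -77 (a(L, q) = 124 - 201 = -77)
P = 12705 (P = 42652 - 29947 = 12705)
(a(-544, g(-10, 0)) + 273618)/(P + R(-543, -194)) = (-77 + 273618)/(12705 - 6*(-543)) = 273541/(12705 + 3258) = 273541/15963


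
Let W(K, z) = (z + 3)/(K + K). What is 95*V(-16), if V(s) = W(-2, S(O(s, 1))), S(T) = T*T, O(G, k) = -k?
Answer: -95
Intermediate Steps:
S(T) = T²
W(K, z) = (3 + z)/(2*K) (W(K, z) = (3 + z)/((2*K)) = (3 + z)*(1/(2*K)) = (3 + z)/(2*K))
V(s) = -1 (V(s) = (½)*(3 + (-1*1)²)/(-2) = (½)*(-½)*(3 + (-1)²) = (½)*(-½)*(3 + 1) = (½)*(-½)*4 = -1)
95*V(-16) = 95*(-1) = -95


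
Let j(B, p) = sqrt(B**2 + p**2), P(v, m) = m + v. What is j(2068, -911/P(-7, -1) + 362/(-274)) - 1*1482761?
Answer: -1482761 + sqrt(5152366617665)/1096 ≈ -1.4807e+6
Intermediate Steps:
j(2068, -911/P(-7, -1) + 362/(-274)) - 1*1482761 = sqrt(2068**2 + (-911/(-1 - 7) + 362/(-274))**2) - 1*1482761 = sqrt(4276624 + (-911/(-8) + 362*(-1/274))**2) - 1482761 = sqrt(4276624 + (-911*(-1/8) - 181/137)**2) - 1482761 = sqrt(4276624 + (911/8 - 181/137)**2) - 1482761 = sqrt(4276624 + (123359/1096)**2) - 1482761 = sqrt(4276624 + 15217442881/1201216) - 1482761 = sqrt(5152366617665/1201216) - 1482761 = sqrt(5152366617665)/1096 - 1482761 = -1482761 + sqrt(5152366617665)/1096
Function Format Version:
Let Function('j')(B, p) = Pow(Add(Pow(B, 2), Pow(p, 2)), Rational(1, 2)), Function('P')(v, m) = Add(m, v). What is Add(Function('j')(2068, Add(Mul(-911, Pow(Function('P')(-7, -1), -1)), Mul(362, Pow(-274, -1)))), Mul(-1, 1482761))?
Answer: Add(-1482761, Mul(Rational(1, 1096), Pow(5152366617665, Rational(1, 2)))) ≈ -1.4807e+6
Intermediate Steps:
Add(Function('j')(2068, Add(Mul(-911, Pow(Function('P')(-7, -1), -1)), Mul(362, Pow(-274, -1)))), Mul(-1, 1482761)) = Add(Pow(Add(Pow(2068, 2), Pow(Add(Mul(-911, Pow(Add(-1, -7), -1)), Mul(362, Pow(-274, -1))), 2)), Rational(1, 2)), Mul(-1, 1482761)) = Add(Pow(Add(4276624, Pow(Add(Mul(-911, Pow(-8, -1)), Mul(362, Rational(-1, 274))), 2)), Rational(1, 2)), -1482761) = Add(Pow(Add(4276624, Pow(Add(Mul(-911, Rational(-1, 8)), Rational(-181, 137)), 2)), Rational(1, 2)), -1482761) = Add(Pow(Add(4276624, Pow(Add(Rational(911, 8), Rational(-181, 137)), 2)), Rational(1, 2)), -1482761) = Add(Pow(Add(4276624, Pow(Rational(123359, 1096), 2)), Rational(1, 2)), -1482761) = Add(Pow(Add(4276624, Rational(15217442881, 1201216)), Rational(1, 2)), -1482761) = Add(Pow(Rational(5152366617665, 1201216), Rational(1, 2)), -1482761) = Add(Mul(Rational(1, 1096), Pow(5152366617665, Rational(1, 2))), -1482761) = Add(-1482761, Mul(Rational(1, 1096), Pow(5152366617665, Rational(1, 2))))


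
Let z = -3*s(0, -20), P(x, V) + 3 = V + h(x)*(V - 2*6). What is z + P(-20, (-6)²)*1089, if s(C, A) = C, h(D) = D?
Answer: -486783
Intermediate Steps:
P(x, V) = -3 + V + x*(-12 + V) (P(x, V) = -3 + (V + x*(V - 2*6)) = -3 + (V + x*(V - 12)) = -3 + (V + x*(-12 + V)) = -3 + V + x*(-12 + V))
z = 0 (z = -3*0 = 0)
z + P(-20, (-6)²)*1089 = 0 + (-3 + (-6)² - 12*(-20) + (-6)²*(-20))*1089 = 0 + (-3 + 36 + 240 + 36*(-20))*1089 = 0 + (-3 + 36 + 240 - 720)*1089 = 0 - 447*1089 = 0 - 486783 = -486783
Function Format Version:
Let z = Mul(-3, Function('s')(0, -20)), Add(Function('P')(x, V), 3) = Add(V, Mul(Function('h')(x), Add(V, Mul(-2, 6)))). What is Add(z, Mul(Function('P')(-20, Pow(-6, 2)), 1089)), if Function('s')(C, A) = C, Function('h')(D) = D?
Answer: -486783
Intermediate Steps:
Function('P')(x, V) = Add(-3, V, Mul(x, Add(-12, V))) (Function('P')(x, V) = Add(-3, Add(V, Mul(x, Add(V, Mul(-2, 6))))) = Add(-3, Add(V, Mul(x, Add(V, -12)))) = Add(-3, Add(V, Mul(x, Add(-12, V)))) = Add(-3, V, Mul(x, Add(-12, V))))
z = 0 (z = Mul(-3, 0) = 0)
Add(z, Mul(Function('P')(-20, Pow(-6, 2)), 1089)) = Add(0, Mul(Add(-3, Pow(-6, 2), Mul(-12, -20), Mul(Pow(-6, 2), -20)), 1089)) = Add(0, Mul(Add(-3, 36, 240, Mul(36, -20)), 1089)) = Add(0, Mul(Add(-3, 36, 240, -720), 1089)) = Add(0, Mul(-447, 1089)) = Add(0, -486783) = -486783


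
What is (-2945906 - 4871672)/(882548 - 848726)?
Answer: -3908789/16911 ≈ -231.14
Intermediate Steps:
(-2945906 - 4871672)/(882548 - 848726) = -7817578/33822 = -7817578*1/33822 = -3908789/16911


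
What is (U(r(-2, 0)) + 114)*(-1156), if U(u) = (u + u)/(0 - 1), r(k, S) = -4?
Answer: -141032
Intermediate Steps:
U(u) = -2*u (U(u) = (2*u)/(-1) = (2*u)*(-1) = -2*u)
(U(r(-2, 0)) + 114)*(-1156) = (-2*(-4) + 114)*(-1156) = (8 + 114)*(-1156) = 122*(-1156) = -141032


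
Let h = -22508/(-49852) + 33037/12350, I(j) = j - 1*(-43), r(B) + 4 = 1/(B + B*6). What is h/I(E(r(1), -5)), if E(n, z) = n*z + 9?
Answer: 3368635067/76805106950 ≈ 0.043860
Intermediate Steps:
r(B) = -4 + 1/(7*B) (r(B) = -4 + 1/(B + B*6) = -4 + 1/(B + 6*B) = -4 + 1/(7*B))
E(n, z) = 9 + n*z
I(j) = 43 + j (I(j) = j + 43 = 43 + j)
h = 481233581/153918050 (h = -22508*(-1/49852) + 33037*(1/12350) = 5627/12463 + 33037/12350 = 481233581/153918050 ≈ 3.1266)
h/I(E(r(1), -5)) = 481233581/(153918050*(43 + (9 + (-4 + (⅐)/1)*(-5)))) = 481233581/(153918050*(43 + (9 + (-4 + (⅐)*1)*(-5)))) = 481233581/(153918050*(43 + (9 + (-4 + ⅐)*(-5)))) = 481233581/(153918050*(43 + (9 - 27/7*(-5)))) = 481233581/(153918050*(43 + (9 + 135/7))) = 481233581/(153918050*(43 + 198/7)) = 481233581/(153918050*(499/7)) = (481233581/153918050)*(7/499) = 3368635067/76805106950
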